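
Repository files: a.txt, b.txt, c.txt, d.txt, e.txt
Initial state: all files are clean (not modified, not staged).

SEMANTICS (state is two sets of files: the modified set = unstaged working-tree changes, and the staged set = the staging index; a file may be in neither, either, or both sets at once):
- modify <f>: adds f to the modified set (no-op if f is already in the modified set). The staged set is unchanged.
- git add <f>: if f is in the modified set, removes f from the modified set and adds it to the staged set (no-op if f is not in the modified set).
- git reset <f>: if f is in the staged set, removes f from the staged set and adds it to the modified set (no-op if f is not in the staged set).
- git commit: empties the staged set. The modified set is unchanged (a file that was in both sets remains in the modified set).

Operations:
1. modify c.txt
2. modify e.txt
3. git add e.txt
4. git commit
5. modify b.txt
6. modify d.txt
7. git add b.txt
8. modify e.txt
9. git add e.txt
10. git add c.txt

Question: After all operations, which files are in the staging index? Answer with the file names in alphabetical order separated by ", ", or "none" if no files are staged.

Answer: b.txt, c.txt, e.txt

Derivation:
After op 1 (modify c.txt): modified={c.txt} staged={none}
After op 2 (modify e.txt): modified={c.txt, e.txt} staged={none}
After op 3 (git add e.txt): modified={c.txt} staged={e.txt}
After op 4 (git commit): modified={c.txt} staged={none}
After op 5 (modify b.txt): modified={b.txt, c.txt} staged={none}
After op 6 (modify d.txt): modified={b.txt, c.txt, d.txt} staged={none}
After op 7 (git add b.txt): modified={c.txt, d.txt} staged={b.txt}
After op 8 (modify e.txt): modified={c.txt, d.txt, e.txt} staged={b.txt}
After op 9 (git add e.txt): modified={c.txt, d.txt} staged={b.txt, e.txt}
After op 10 (git add c.txt): modified={d.txt} staged={b.txt, c.txt, e.txt}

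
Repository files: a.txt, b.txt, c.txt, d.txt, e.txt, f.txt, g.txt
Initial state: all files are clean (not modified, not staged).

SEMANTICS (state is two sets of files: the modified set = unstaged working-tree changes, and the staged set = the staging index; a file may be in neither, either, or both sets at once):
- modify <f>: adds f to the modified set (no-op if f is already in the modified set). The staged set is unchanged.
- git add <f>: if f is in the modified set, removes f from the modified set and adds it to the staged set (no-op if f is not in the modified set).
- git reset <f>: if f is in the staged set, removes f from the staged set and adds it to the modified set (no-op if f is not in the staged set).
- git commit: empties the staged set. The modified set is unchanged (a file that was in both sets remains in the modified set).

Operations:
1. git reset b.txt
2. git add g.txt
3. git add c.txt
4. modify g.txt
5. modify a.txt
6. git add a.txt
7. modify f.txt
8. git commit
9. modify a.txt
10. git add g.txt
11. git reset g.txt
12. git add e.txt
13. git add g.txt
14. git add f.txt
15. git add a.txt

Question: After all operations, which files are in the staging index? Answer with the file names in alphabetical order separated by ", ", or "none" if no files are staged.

Answer: a.txt, f.txt, g.txt

Derivation:
After op 1 (git reset b.txt): modified={none} staged={none}
After op 2 (git add g.txt): modified={none} staged={none}
After op 3 (git add c.txt): modified={none} staged={none}
After op 4 (modify g.txt): modified={g.txt} staged={none}
After op 5 (modify a.txt): modified={a.txt, g.txt} staged={none}
After op 6 (git add a.txt): modified={g.txt} staged={a.txt}
After op 7 (modify f.txt): modified={f.txt, g.txt} staged={a.txt}
After op 8 (git commit): modified={f.txt, g.txt} staged={none}
After op 9 (modify a.txt): modified={a.txt, f.txt, g.txt} staged={none}
After op 10 (git add g.txt): modified={a.txt, f.txt} staged={g.txt}
After op 11 (git reset g.txt): modified={a.txt, f.txt, g.txt} staged={none}
After op 12 (git add e.txt): modified={a.txt, f.txt, g.txt} staged={none}
After op 13 (git add g.txt): modified={a.txt, f.txt} staged={g.txt}
After op 14 (git add f.txt): modified={a.txt} staged={f.txt, g.txt}
After op 15 (git add a.txt): modified={none} staged={a.txt, f.txt, g.txt}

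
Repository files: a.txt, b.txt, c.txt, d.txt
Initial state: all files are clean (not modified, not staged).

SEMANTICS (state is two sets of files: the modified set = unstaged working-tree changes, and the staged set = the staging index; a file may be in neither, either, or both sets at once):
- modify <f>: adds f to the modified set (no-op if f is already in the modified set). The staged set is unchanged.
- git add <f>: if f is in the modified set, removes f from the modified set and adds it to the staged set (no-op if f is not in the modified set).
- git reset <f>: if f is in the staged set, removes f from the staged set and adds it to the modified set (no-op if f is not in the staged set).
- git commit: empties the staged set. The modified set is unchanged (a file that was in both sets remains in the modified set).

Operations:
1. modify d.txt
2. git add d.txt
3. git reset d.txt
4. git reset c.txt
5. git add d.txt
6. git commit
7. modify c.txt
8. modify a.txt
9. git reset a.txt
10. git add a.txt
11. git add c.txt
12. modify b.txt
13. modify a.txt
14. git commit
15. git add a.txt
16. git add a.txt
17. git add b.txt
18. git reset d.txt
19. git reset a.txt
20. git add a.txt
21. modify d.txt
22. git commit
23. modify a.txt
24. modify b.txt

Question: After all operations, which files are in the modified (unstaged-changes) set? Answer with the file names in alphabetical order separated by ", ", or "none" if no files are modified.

Answer: a.txt, b.txt, d.txt

Derivation:
After op 1 (modify d.txt): modified={d.txt} staged={none}
After op 2 (git add d.txt): modified={none} staged={d.txt}
After op 3 (git reset d.txt): modified={d.txt} staged={none}
After op 4 (git reset c.txt): modified={d.txt} staged={none}
After op 5 (git add d.txt): modified={none} staged={d.txt}
After op 6 (git commit): modified={none} staged={none}
After op 7 (modify c.txt): modified={c.txt} staged={none}
After op 8 (modify a.txt): modified={a.txt, c.txt} staged={none}
After op 9 (git reset a.txt): modified={a.txt, c.txt} staged={none}
After op 10 (git add a.txt): modified={c.txt} staged={a.txt}
After op 11 (git add c.txt): modified={none} staged={a.txt, c.txt}
After op 12 (modify b.txt): modified={b.txt} staged={a.txt, c.txt}
After op 13 (modify a.txt): modified={a.txt, b.txt} staged={a.txt, c.txt}
After op 14 (git commit): modified={a.txt, b.txt} staged={none}
After op 15 (git add a.txt): modified={b.txt} staged={a.txt}
After op 16 (git add a.txt): modified={b.txt} staged={a.txt}
After op 17 (git add b.txt): modified={none} staged={a.txt, b.txt}
After op 18 (git reset d.txt): modified={none} staged={a.txt, b.txt}
After op 19 (git reset a.txt): modified={a.txt} staged={b.txt}
After op 20 (git add a.txt): modified={none} staged={a.txt, b.txt}
After op 21 (modify d.txt): modified={d.txt} staged={a.txt, b.txt}
After op 22 (git commit): modified={d.txt} staged={none}
After op 23 (modify a.txt): modified={a.txt, d.txt} staged={none}
After op 24 (modify b.txt): modified={a.txt, b.txt, d.txt} staged={none}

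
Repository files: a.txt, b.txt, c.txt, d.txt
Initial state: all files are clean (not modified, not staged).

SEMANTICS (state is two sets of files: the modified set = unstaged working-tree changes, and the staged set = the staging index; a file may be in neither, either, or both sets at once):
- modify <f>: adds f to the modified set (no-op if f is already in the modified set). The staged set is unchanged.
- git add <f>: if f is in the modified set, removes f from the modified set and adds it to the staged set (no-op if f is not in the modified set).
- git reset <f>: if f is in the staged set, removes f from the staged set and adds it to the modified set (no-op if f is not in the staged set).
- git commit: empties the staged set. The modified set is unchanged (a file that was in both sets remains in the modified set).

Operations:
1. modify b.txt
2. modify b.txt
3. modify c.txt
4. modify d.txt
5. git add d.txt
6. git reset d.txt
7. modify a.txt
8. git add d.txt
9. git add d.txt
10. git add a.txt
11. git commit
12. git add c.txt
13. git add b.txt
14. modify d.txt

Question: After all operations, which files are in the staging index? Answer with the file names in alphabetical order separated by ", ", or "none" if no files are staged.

After op 1 (modify b.txt): modified={b.txt} staged={none}
After op 2 (modify b.txt): modified={b.txt} staged={none}
After op 3 (modify c.txt): modified={b.txt, c.txt} staged={none}
After op 4 (modify d.txt): modified={b.txt, c.txt, d.txt} staged={none}
After op 5 (git add d.txt): modified={b.txt, c.txt} staged={d.txt}
After op 6 (git reset d.txt): modified={b.txt, c.txt, d.txt} staged={none}
After op 7 (modify a.txt): modified={a.txt, b.txt, c.txt, d.txt} staged={none}
After op 8 (git add d.txt): modified={a.txt, b.txt, c.txt} staged={d.txt}
After op 9 (git add d.txt): modified={a.txt, b.txt, c.txt} staged={d.txt}
After op 10 (git add a.txt): modified={b.txt, c.txt} staged={a.txt, d.txt}
After op 11 (git commit): modified={b.txt, c.txt} staged={none}
After op 12 (git add c.txt): modified={b.txt} staged={c.txt}
After op 13 (git add b.txt): modified={none} staged={b.txt, c.txt}
After op 14 (modify d.txt): modified={d.txt} staged={b.txt, c.txt}

Answer: b.txt, c.txt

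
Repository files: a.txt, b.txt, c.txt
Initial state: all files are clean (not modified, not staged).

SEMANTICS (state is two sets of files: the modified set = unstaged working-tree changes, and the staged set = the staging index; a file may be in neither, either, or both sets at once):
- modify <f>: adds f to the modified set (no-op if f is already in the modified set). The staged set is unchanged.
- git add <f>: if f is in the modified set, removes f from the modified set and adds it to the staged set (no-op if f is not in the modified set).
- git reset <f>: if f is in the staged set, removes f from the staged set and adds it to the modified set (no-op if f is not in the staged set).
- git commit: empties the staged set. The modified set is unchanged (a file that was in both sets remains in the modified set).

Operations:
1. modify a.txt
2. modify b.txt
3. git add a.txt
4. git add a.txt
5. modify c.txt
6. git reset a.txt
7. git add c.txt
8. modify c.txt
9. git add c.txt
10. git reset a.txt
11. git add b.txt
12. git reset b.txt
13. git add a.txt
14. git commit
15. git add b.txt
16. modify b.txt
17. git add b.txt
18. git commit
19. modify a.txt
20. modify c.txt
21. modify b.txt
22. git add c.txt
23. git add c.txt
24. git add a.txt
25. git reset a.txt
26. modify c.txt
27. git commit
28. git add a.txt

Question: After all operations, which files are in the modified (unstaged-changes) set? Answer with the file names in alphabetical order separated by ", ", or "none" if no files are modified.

After op 1 (modify a.txt): modified={a.txt} staged={none}
After op 2 (modify b.txt): modified={a.txt, b.txt} staged={none}
After op 3 (git add a.txt): modified={b.txt} staged={a.txt}
After op 4 (git add a.txt): modified={b.txt} staged={a.txt}
After op 5 (modify c.txt): modified={b.txt, c.txt} staged={a.txt}
After op 6 (git reset a.txt): modified={a.txt, b.txt, c.txt} staged={none}
After op 7 (git add c.txt): modified={a.txt, b.txt} staged={c.txt}
After op 8 (modify c.txt): modified={a.txt, b.txt, c.txt} staged={c.txt}
After op 9 (git add c.txt): modified={a.txt, b.txt} staged={c.txt}
After op 10 (git reset a.txt): modified={a.txt, b.txt} staged={c.txt}
After op 11 (git add b.txt): modified={a.txt} staged={b.txt, c.txt}
After op 12 (git reset b.txt): modified={a.txt, b.txt} staged={c.txt}
After op 13 (git add a.txt): modified={b.txt} staged={a.txt, c.txt}
After op 14 (git commit): modified={b.txt} staged={none}
After op 15 (git add b.txt): modified={none} staged={b.txt}
After op 16 (modify b.txt): modified={b.txt} staged={b.txt}
After op 17 (git add b.txt): modified={none} staged={b.txt}
After op 18 (git commit): modified={none} staged={none}
After op 19 (modify a.txt): modified={a.txt} staged={none}
After op 20 (modify c.txt): modified={a.txt, c.txt} staged={none}
After op 21 (modify b.txt): modified={a.txt, b.txt, c.txt} staged={none}
After op 22 (git add c.txt): modified={a.txt, b.txt} staged={c.txt}
After op 23 (git add c.txt): modified={a.txt, b.txt} staged={c.txt}
After op 24 (git add a.txt): modified={b.txt} staged={a.txt, c.txt}
After op 25 (git reset a.txt): modified={a.txt, b.txt} staged={c.txt}
After op 26 (modify c.txt): modified={a.txt, b.txt, c.txt} staged={c.txt}
After op 27 (git commit): modified={a.txt, b.txt, c.txt} staged={none}
After op 28 (git add a.txt): modified={b.txt, c.txt} staged={a.txt}

Answer: b.txt, c.txt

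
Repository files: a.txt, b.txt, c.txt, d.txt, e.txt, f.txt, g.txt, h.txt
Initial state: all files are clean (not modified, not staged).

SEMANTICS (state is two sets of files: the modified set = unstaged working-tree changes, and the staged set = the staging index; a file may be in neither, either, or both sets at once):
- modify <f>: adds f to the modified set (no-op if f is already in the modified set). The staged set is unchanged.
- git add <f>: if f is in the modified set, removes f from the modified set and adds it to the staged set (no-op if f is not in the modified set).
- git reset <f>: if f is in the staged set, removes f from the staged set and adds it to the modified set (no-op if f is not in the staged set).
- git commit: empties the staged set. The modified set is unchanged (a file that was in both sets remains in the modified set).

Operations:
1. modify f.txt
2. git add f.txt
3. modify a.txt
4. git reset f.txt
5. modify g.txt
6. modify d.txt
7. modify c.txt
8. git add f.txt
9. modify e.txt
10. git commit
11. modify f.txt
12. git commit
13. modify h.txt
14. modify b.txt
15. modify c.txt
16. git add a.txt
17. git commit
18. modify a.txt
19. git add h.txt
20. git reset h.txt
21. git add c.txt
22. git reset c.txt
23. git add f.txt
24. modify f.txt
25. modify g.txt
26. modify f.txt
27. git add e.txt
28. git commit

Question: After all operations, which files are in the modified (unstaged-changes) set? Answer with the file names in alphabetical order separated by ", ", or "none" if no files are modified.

After op 1 (modify f.txt): modified={f.txt} staged={none}
After op 2 (git add f.txt): modified={none} staged={f.txt}
After op 3 (modify a.txt): modified={a.txt} staged={f.txt}
After op 4 (git reset f.txt): modified={a.txt, f.txt} staged={none}
After op 5 (modify g.txt): modified={a.txt, f.txt, g.txt} staged={none}
After op 6 (modify d.txt): modified={a.txt, d.txt, f.txt, g.txt} staged={none}
After op 7 (modify c.txt): modified={a.txt, c.txt, d.txt, f.txt, g.txt} staged={none}
After op 8 (git add f.txt): modified={a.txt, c.txt, d.txt, g.txt} staged={f.txt}
After op 9 (modify e.txt): modified={a.txt, c.txt, d.txt, e.txt, g.txt} staged={f.txt}
After op 10 (git commit): modified={a.txt, c.txt, d.txt, e.txt, g.txt} staged={none}
After op 11 (modify f.txt): modified={a.txt, c.txt, d.txt, e.txt, f.txt, g.txt} staged={none}
After op 12 (git commit): modified={a.txt, c.txt, d.txt, e.txt, f.txt, g.txt} staged={none}
After op 13 (modify h.txt): modified={a.txt, c.txt, d.txt, e.txt, f.txt, g.txt, h.txt} staged={none}
After op 14 (modify b.txt): modified={a.txt, b.txt, c.txt, d.txt, e.txt, f.txt, g.txt, h.txt} staged={none}
After op 15 (modify c.txt): modified={a.txt, b.txt, c.txt, d.txt, e.txt, f.txt, g.txt, h.txt} staged={none}
After op 16 (git add a.txt): modified={b.txt, c.txt, d.txt, e.txt, f.txt, g.txt, h.txt} staged={a.txt}
After op 17 (git commit): modified={b.txt, c.txt, d.txt, e.txt, f.txt, g.txt, h.txt} staged={none}
After op 18 (modify a.txt): modified={a.txt, b.txt, c.txt, d.txt, e.txt, f.txt, g.txt, h.txt} staged={none}
After op 19 (git add h.txt): modified={a.txt, b.txt, c.txt, d.txt, e.txt, f.txt, g.txt} staged={h.txt}
After op 20 (git reset h.txt): modified={a.txt, b.txt, c.txt, d.txt, e.txt, f.txt, g.txt, h.txt} staged={none}
After op 21 (git add c.txt): modified={a.txt, b.txt, d.txt, e.txt, f.txt, g.txt, h.txt} staged={c.txt}
After op 22 (git reset c.txt): modified={a.txt, b.txt, c.txt, d.txt, e.txt, f.txt, g.txt, h.txt} staged={none}
After op 23 (git add f.txt): modified={a.txt, b.txt, c.txt, d.txt, e.txt, g.txt, h.txt} staged={f.txt}
After op 24 (modify f.txt): modified={a.txt, b.txt, c.txt, d.txt, e.txt, f.txt, g.txt, h.txt} staged={f.txt}
After op 25 (modify g.txt): modified={a.txt, b.txt, c.txt, d.txt, e.txt, f.txt, g.txt, h.txt} staged={f.txt}
After op 26 (modify f.txt): modified={a.txt, b.txt, c.txt, d.txt, e.txt, f.txt, g.txt, h.txt} staged={f.txt}
After op 27 (git add e.txt): modified={a.txt, b.txt, c.txt, d.txt, f.txt, g.txt, h.txt} staged={e.txt, f.txt}
After op 28 (git commit): modified={a.txt, b.txt, c.txt, d.txt, f.txt, g.txt, h.txt} staged={none}

Answer: a.txt, b.txt, c.txt, d.txt, f.txt, g.txt, h.txt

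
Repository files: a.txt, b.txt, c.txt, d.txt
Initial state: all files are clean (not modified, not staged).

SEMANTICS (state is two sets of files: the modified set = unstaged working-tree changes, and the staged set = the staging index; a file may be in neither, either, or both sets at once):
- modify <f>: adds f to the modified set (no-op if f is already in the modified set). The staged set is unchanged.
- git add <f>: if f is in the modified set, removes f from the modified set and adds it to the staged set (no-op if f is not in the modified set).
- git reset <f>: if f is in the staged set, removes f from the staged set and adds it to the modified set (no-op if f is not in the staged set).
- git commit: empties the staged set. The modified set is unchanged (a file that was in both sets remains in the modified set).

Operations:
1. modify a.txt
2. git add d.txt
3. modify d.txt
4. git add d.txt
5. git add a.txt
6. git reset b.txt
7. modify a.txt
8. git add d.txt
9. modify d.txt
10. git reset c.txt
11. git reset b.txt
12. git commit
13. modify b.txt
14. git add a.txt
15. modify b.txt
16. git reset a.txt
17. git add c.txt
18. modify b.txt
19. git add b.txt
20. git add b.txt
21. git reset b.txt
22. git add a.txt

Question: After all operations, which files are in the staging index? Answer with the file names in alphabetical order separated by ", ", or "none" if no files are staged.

After op 1 (modify a.txt): modified={a.txt} staged={none}
After op 2 (git add d.txt): modified={a.txt} staged={none}
After op 3 (modify d.txt): modified={a.txt, d.txt} staged={none}
After op 4 (git add d.txt): modified={a.txt} staged={d.txt}
After op 5 (git add a.txt): modified={none} staged={a.txt, d.txt}
After op 6 (git reset b.txt): modified={none} staged={a.txt, d.txt}
After op 7 (modify a.txt): modified={a.txt} staged={a.txt, d.txt}
After op 8 (git add d.txt): modified={a.txt} staged={a.txt, d.txt}
After op 9 (modify d.txt): modified={a.txt, d.txt} staged={a.txt, d.txt}
After op 10 (git reset c.txt): modified={a.txt, d.txt} staged={a.txt, d.txt}
After op 11 (git reset b.txt): modified={a.txt, d.txt} staged={a.txt, d.txt}
After op 12 (git commit): modified={a.txt, d.txt} staged={none}
After op 13 (modify b.txt): modified={a.txt, b.txt, d.txt} staged={none}
After op 14 (git add a.txt): modified={b.txt, d.txt} staged={a.txt}
After op 15 (modify b.txt): modified={b.txt, d.txt} staged={a.txt}
After op 16 (git reset a.txt): modified={a.txt, b.txt, d.txt} staged={none}
After op 17 (git add c.txt): modified={a.txt, b.txt, d.txt} staged={none}
After op 18 (modify b.txt): modified={a.txt, b.txt, d.txt} staged={none}
After op 19 (git add b.txt): modified={a.txt, d.txt} staged={b.txt}
After op 20 (git add b.txt): modified={a.txt, d.txt} staged={b.txt}
After op 21 (git reset b.txt): modified={a.txt, b.txt, d.txt} staged={none}
After op 22 (git add a.txt): modified={b.txt, d.txt} staged={a.txt}

Answer: a.txt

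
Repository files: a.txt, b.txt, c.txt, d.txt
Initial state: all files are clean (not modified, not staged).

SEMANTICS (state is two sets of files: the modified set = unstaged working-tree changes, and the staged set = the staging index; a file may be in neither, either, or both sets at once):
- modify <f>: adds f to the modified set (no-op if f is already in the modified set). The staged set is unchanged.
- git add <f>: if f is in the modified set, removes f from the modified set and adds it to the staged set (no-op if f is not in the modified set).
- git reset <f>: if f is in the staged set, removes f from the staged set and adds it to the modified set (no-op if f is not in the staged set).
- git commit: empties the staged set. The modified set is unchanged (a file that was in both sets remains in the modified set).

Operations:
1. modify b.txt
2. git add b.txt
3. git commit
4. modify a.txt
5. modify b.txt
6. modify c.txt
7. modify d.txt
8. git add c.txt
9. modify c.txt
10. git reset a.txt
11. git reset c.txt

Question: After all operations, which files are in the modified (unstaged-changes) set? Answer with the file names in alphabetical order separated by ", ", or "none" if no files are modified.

After op 1 (modify b.txt): modified={b.txt} staged={none}
After op 2 (git add b.txt): modified={none} staged={b.txt}
After op 3 (git commit): modified={none} staged={none}
After op 4 (modify a.txt): modified={a.txt} staged={none}
After op 5 (modify b.txt): modified={a.txt, b.txt} staged={none}
After op 6 (modify c.txt): modified={a.txt, b.txt, c.txt} staged={none}
After op 7 (modify d.txt): modified={a.txt, b.txt, c.txt, d.txt} staged={none}
After op 8 (git add c.txt): modified={a.txt, b.txt, d.txt} staged={c.txt}
After op 9 (modify c.txt): modified={a.txt, b.txt, c.txt, d.txt} staged={c.txt}
After op 10 (git reset a.txt): modified={a.txt, b.txt, c.txt, d.txt} staged={c.txt}
After op 11 (git reset c.txt): modified={a.txt, b.txt, c.txt, d.txt} staged={none}

Answer: a.txt, b.txt, c.txt, d.txt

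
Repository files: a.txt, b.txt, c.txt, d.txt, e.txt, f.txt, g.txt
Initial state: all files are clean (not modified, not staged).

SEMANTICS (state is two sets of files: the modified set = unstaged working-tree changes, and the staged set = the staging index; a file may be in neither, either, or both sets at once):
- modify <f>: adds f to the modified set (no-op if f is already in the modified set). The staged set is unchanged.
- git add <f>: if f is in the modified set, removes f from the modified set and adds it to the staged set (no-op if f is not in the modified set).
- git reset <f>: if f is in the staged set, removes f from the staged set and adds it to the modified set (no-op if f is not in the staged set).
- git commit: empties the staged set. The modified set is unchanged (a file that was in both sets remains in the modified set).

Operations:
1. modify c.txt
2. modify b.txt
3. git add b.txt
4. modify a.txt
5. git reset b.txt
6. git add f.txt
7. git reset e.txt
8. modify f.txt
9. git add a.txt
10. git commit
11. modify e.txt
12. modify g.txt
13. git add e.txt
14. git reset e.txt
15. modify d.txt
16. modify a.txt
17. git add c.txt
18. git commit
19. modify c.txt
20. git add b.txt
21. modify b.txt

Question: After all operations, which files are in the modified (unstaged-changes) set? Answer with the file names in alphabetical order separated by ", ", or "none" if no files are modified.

Answer: a.txt, b.txt, c.txt, d.txt, e.txt, f.txt, g.txt

Derivation:
After op 1 (modify c.txt): modified={c.txt} staged={none}
After op 2 (modify b.txt): modified={b.txt, c.txt} staged={none}
After op 3 (git add b.txt): modified={c.txt} staged={b.txt}
After op 4 (modify a.txt): modified={a.txt, c.txt} staged={b.txt}
After op 5 (git reset b.txt): modified={a.txt, b.txt, c.txt} staged={none}
After op 6 (git add f.txt): modified={a.txt, b.txt, c.txt} staged={none}
After op 7 (git reset e.txt): modified={a.txt, b.txt, c.txt} staged={none}
After op 8 (modify f.txt): modified={a.txt, b.txt, c.txt, f.txt} staged={none}
After op 9 (git add a.txt): modified={b.txt, c.txt, f.txt} staged={a.txt}
After op 10 (git commit): modified={b.txt, c.txt, f.txt} staged={none}
After op 11 (modify e.txt): modified={b.txt, c.txt, e.txt, f.txt} staged={none}
After op 12 (modify g.txt): modified={b.txt, c.txt, e.txt, f.txt, g.txt} staged={none}
After op 13 (git add e.txt): modified={b.txt, c.txt, f.txt, g.txt} staged={e.txt}
After op 14 (git reset e.txt): modified={b.txt, c.txt, e.txt, f.txt, g.txt} staged={none}
After op 15 (modify d.txt): modified={b.txt, c.txt, d.txt, e.txt, f.txt, g.txt} staged={none}
After op 16 (modify a.txt): modified={a.txt, b.txt, c.txt, d.txt, e.txt, f.txt, g.txt} staged={none}
After op 17 (git add c.txt): modified={a.txt, b.txt, d.txt, e.txt, f.txt, g.txt} staged={c.txt}
After op 18 (git commit): modified={a.txt, b.txt, d.txt, e.txt, f.txt, g.txt} staged={none}
After op 19 (modify c.txt): modified={a.txt, b.txt, c.txt, d.txt, e.txt, f.txt, g.txt} staged={none}
After op 20 (git add b.txt): modified={a.txt, c.txt, d.txt, e.txt, f.txt, g.txt} staged={b.txt}
After op 21 (modify b.txt): modified={a.txt, b.txt, c.txt, d.txt, e.txt, f.txt, g.txt} staged={b.txt}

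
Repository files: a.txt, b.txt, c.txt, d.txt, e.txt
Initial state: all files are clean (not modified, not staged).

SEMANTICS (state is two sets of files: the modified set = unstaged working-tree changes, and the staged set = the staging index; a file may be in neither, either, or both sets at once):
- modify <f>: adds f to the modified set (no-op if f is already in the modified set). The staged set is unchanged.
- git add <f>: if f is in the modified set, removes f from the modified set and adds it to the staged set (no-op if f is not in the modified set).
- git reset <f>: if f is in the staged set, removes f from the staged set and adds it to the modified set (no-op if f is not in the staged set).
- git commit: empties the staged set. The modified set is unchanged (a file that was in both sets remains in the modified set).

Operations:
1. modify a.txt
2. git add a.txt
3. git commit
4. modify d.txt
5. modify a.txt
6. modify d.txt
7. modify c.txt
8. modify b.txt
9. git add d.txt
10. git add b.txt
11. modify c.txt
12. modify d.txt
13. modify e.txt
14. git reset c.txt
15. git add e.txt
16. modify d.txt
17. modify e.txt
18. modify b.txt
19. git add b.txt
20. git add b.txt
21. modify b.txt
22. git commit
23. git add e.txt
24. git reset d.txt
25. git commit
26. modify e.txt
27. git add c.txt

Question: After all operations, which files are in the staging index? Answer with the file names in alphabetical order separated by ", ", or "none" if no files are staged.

After op 1 (modify a.txt): modified={a.txt} staged={none}
After op 2 (git add a.txt): modified={none} staged={a.txt}
After op 3 (git commit): modified={none} staged={none}
After op 4 (modify d.txt): modified={d.txt} staged={none}
After op 5 (modify a.txt): modified={a.txt, d.txt} staged={none}
After op 6 (modify d.txt): modified={a.txt, d.txt} staged={none}
After op 7 (modify c.txt): modified={a.txt, c.txt, d.txt} staged={none}
After op 8 (modify b.txt): modified={a.txt, b.txt, c.txt, d.txt} staged={none}
After op 9 (git add d.txt): modified={a.txt, b.txt, c.txt} staged={d.txt}
After op 10 (git add b.txt): modified={a.txt, c.txt} staged={b.txt, d.txt}
After op 11 (modify c.txt): modified={a.txt, c.txt} staged={b.txt, d.txt}
After op 12 (modify d.txt): modified={a.txt, c.txt, d.txt} staged={b.txt, d.txt}
After op 13 (modify e.txt): modified={a.txt, c.txt, d.txt, e.txt} staged={b.txt, d.txt}
After op 14 (git reset c.txt): modified={a.txt, c.txt, d.txt, e.txt} staged={b.txt, d.txt}
After op 15 (git add e.txt): modified={a.txt, c.txt, d.txt} staged={b.txt, d.txt, e.txt}
After op 16 (modify d.txt): modified={a.txt, c.txt, d.txt} staged={b.txt, d.txt, e.txt}
After op 17 (modify e.txt): modified={a.txt, c.txt, d.txt, e.txt} staged={b.txt, d.txt, e.txt}
After op 18 (modify b.txt): modified={a.txt, b.txt, c.txt, d.txt, e.txt} staged={b.txt, d.txt, e.txt}
After op 19 (git add b.txt): modified={a.txt, c.txt, d.txt, e.txt} staged={b.txt, d.txt, e.txt}
After op 20 (git add b.txt): modified={a.txt, c.txt, d.txt, e.txt} staged={b.txt, d.txt, e.txt}
After op 21 (modify b.txt): modified={a.txt, b.txt, c.txt, d.txt, e.txt} staged={b.txt, d.txt, e.txt}
After op 22 (git commit): modified={a.txt, b.txt, c.txt, d.txt, e.txt} staged={none}
After op 23 (git add e.txt): modified={a.txt, b.txt, c.txt, d.txt} staged={e.txt}
After op 24 (git reset d.txt): modified={a.txt, b.txt, c.txt, d.txt} staged={e.txt}
After op 25 (git commit): modified={a.txt, b.txt, c.txt, d.txt} staged={none}
After op 26 (modify e.txt): modified={a.txt, b.txt, c.txt, d.txt, e.txt} staged={none}
After op 27 (git add c.txt): modified={a.txt, b.txt, d.txt, e.txt} staged={c.txt}

Answer: c.txt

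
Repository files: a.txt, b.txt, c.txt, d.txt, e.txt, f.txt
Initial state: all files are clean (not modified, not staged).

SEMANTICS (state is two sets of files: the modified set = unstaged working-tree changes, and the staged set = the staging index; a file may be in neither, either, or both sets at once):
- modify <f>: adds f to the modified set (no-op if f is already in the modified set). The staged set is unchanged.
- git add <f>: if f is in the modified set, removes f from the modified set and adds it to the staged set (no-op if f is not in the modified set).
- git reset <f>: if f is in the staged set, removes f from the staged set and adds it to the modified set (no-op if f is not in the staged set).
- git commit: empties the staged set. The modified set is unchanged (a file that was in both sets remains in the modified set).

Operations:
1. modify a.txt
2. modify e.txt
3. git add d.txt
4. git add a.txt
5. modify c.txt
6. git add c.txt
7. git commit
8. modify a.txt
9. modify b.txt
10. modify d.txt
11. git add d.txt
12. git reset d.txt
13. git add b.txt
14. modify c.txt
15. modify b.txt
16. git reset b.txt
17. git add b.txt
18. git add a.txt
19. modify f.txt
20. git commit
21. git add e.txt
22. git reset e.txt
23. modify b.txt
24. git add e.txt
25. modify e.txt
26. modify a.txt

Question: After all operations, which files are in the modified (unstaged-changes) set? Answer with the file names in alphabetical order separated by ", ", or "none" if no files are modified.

Answer: a.txt, b.txt, c.txt, d.txt, e.txt, f.txt

Derivation:
After op 1 (modify a.txt): modified={a.txt} staged={none}
After op 2 (modify e.txt): modified={a.txt, e.txt} staged={none}
After op 3 (git add d.txt): modified={a.txt, e.txt} staged={none}
After op 4 (git add a.txt): modified={e.txt} staged={a.txt}
After op 5 (modify c.txt): modified={c.txt, e.txt} staged={a.txt}
After op 6 (git add c.txt): modified={e.txt} staged={a.txt, c.txt}
After op 7 (git commit): modified={e.txt} staged={none}
After op 8 (modify a.txt): modified={a.txt, e.txt} staged={none}
After op 9 (modify b.txt): modified={a.txt, b.txt, e.txt} staged={none}
After op 10 (modify d.txt): modified={a.txt, b.txt, d.txt, e.txt} staged={none}
After op 11 (git add d.txt): modified={a.txt, b.txt, e.txt} staged={d.txt}
After op 12 (git reset d.txt): modified={a.txt, b.txt, d.txt, e.txt} staged={none}
After op 13 (git add b.txt): modified={a.txt, d.txt, e.txt} staged={b.txt}
After op 14 (modify c.txt): modified={a.txt, c.txt, d.txt, e.txt} staged={b.txt}
After op 15 (modify b.txt): modified={a.txt, b.txt, c.txt, d.txt, e.txt} staged={b.txt}
After op 16 (git reset b.txt): modified={a.txt, b.txt, c.txt, d.txt, e.txt} staged={none}
After op 17 (git add b.txt): modified={a.txt, c.txt, d.txt, e.txt} staged={b.txt}
After op 18 (git add a.txt): modified={c.txt, d.txt, e.txt} staged={a.txt, b.txt}
After op 19 (modify f.txt): modified={c.txt, d.txt, e.txt, f.txt} staged={a.txt, b.txt}
After op 20 (git commit): modified={c.txt, d.txt, e.txt, f.txt} staged={none}
After op 21 (git add e.txt): modified={c.txt, d.txt, f.txt} staged={e.txt}
After op 22 (git reset e.txt): modified={c.txt, d.txt, e.txt, f.txt} staged={none}
After op 23 (modify b.txt): modified={b.txt, c.txt, d.txt, e.txt, f.txt} staged={none}
After op 24 (git add e.txt): modified={b.txt, c.txt, d.txt, f.txt} staged={e.txt}
After op 25 (modify e.txt): modified={b.txt, c.txt, d.txt, e.txt, f.txt} staged={e.txt}
After op 26 (modify a.txt): modified={a.txt, b.txt, c.txt, d.txt, e.txt, f.txt} staged={e.txt}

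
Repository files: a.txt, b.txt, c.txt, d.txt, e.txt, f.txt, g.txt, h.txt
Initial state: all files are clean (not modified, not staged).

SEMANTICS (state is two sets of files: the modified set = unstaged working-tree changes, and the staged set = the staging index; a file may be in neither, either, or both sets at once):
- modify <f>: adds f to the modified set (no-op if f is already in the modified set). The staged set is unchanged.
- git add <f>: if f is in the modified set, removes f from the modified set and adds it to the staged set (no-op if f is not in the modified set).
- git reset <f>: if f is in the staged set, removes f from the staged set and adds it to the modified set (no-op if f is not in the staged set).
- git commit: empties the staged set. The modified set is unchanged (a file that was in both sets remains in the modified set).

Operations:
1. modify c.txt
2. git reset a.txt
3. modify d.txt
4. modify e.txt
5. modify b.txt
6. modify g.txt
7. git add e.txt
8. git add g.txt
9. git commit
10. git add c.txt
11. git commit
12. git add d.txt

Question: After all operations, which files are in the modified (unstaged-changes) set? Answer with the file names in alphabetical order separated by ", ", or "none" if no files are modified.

After op 1 (modify c.txt): modified={c.txt} staged={none}
After op 2 (git reset a.txt): modified={c.txt} staged={none}
After op 3 (modify d.txt): modified={c.txt, d.txt} staged={none}
After op 4 (modify e.txt): modified={c.txt, d.txt, e.txt} staged={none}
After op 5 (modify b.txt): modified={b.txt, c.txt, d.txt, e.txt} staged={none}
After op 6 (modify g.txt): modified={b.txt, c.txt, d.txt, e.txt, g.txt} staged={none}
After op 7 (git add e.txt): modified={b.txt, c.txt, d.txt, g.txt} staged={e.txt}
After op 8 (git add g.txt): modified={b.txt, c.txt, d.txt} staged={e.txt, g.txt}
After op 9 (git commit): modified={b.txt, c.txt, d.txt} staged={none}
After op 10 (git add c.txt): modified={b.txt, d.txt} staged={c.txt}
After op 11 (git commit): modified={b.txt, d.txt} staged={none}
After op 12 (git add d.txt): modified={b.txt} staged={d.txt}

Answer: b.txt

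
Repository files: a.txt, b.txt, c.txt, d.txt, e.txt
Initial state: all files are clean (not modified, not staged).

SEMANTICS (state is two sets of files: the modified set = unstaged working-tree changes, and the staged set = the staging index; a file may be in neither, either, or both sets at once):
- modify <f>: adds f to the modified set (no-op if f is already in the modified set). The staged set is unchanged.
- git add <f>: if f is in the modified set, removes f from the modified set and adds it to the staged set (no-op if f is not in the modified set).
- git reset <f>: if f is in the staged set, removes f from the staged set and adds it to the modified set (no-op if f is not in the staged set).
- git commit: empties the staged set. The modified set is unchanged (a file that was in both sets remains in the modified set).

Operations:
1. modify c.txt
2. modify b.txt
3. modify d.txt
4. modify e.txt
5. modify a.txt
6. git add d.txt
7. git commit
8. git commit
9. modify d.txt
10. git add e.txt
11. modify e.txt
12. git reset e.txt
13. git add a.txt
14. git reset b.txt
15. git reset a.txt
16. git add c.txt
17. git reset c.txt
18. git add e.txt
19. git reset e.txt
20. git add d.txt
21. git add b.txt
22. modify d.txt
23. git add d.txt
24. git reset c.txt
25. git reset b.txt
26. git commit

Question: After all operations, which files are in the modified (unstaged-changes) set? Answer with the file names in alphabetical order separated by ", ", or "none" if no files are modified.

After op 1 (modify c.txt): modified={c.txt} staged={none}
After op 2 (modify b.txt): modified={b.txt, c.txt} staged={none}
After op 3 (modify d.txt): modified={b.txt, c.txt, d.txt} staged={none}
After op 4 (modify e.txt): modified={b.txt, c.txt, d.txt, e.txt} staged={none}
After op 5 (modify a.txt): modified={a.txt, b.txt, c.txt, d.txt, e.txt} staged={none}
After op 6 (git add d.txt): modified={a.txt, b.txt, c.txt, e.txt} staged={d.txt}
After op 7 (git commit): modified={a.txt, b.txt, c.txt, e.txt} staged={none}
After op 8 (git commit): modified={a.txt, b.txt, c.txt, e.txt} staged={none}
After op 9 (modify d.txt): modified={a.txt, b.txt, c.txt, d.txt, e.txt} staged={none}
After op 10 (git add e.txt): modified={a.txt, b.txt, c.txt, d.txt} staged={e.txt}
After op 11 (modify e.txt): modified={a.txt, b.txt, c.txt, d.txt, e.txt} staged={e.txt}
After op 12 (git reset e.txt): modified={a.txt, b.txt, c.txt, d.txt, e.txt} staged={none}
After op 13 (git add a.txt): modified={b.txt, c.txt, d.txt, e.txt} staged={a.txt}
After op 14 (git reset b.txt): modified={b.txt, c.txt, d.txt, e.txt} staged={a.txt}
After op 15 (git reset a.txt): modified={a.txt, b.txt, c.txt, d.txt, e.txt} staged={none}
After op 16 (git add c.txt): modified={a.txt, b.txt, d.txt, e.txt} staged={c.txt}
After op 17 (git reset c.txt): modified={a.txt, b.txt, c.txt, d.txt, e.txt} staged={none}
After op 18 (git add e.txt): modified={a.txt, b.txt, c.txt, d.txt} staged={e.txt}
After op 19 (git reset e.txt): modified={a.txt, b.txt, c.txt, d.txt, e.txt} staged={none}
After op 20 (git add d.txt): modified={a.txt, b.txt, c.txt, e.txt} staged={d.txt}
After op 21 (git add b.txt): modified={a.txt, c.txt, e.txt} staged={b.txt, d.txt}
After op 22 (modify d.txt): modified={a.txt, c.txt, d.txt, e.txt} staged={b.txt, d.txt}
After op 23 (git add d.txt): modified={a.txt, c.txt, e.txt} staged={b.txt, d.txt}
After op 24 (git reset c.txt): modified={a.txt, c.txt, e.txt} staged={b.txt, d.txt}
After op 25 (git reset b.txt): modified={a.txt, b.txt, c.txt, e.txt} staged={d.txt}
After op 26 (git commit): modified={a.txt, b.txt, c.txt, e.txt} staged={none}

Answer: a.txt, b.txt, c.txt, e.txt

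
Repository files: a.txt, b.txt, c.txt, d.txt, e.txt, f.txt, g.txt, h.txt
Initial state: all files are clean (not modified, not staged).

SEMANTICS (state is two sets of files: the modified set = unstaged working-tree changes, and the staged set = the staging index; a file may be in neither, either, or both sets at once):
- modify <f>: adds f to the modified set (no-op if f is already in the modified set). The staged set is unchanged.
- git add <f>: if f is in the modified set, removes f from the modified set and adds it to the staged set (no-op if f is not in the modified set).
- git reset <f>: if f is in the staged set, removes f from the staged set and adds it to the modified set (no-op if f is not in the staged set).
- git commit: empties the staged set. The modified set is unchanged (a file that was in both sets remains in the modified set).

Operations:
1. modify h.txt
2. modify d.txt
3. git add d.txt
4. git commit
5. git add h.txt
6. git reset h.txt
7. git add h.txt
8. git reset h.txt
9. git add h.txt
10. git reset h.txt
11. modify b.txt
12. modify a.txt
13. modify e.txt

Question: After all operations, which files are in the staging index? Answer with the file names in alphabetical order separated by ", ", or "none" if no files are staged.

Answer: none

Derivation:
After op 1 (modify h.txt): modified={h.txt} staged={none}
After op 2 (modify d.txt): modified={d.txt, h.txt} staged={none}
After op 3 (git add d.txt): modified={h.txt} staged={d.txt}
After op 4 (git commit): modified={h.txt} staged={none}
After op 5 (git add h.txt): modified={none} staged={h.txt}
After op 6 (git reset h.txt): modified={h.txt} staged={none}
After op 7 (git add h.txt): modified={none} staged={h.txt}
After op 8 (git reset h.txt): modified={h.txt} staged={none}
After op 9 (git add h.txt): modified={none} staged={h.txt}
After op 10 (git reset h.txt): modified={h.txt} staged={none}
After op 11 (modify b.txt): modified={b.txt, h.txt} staged={none}
After op 12 (modify a.txt): modified={a.txt, b.txt, h.txt} staged={none}
After op 13 (modify e.txt): modified={a.txt, b.txt, e.txt, h.txt} staged={none}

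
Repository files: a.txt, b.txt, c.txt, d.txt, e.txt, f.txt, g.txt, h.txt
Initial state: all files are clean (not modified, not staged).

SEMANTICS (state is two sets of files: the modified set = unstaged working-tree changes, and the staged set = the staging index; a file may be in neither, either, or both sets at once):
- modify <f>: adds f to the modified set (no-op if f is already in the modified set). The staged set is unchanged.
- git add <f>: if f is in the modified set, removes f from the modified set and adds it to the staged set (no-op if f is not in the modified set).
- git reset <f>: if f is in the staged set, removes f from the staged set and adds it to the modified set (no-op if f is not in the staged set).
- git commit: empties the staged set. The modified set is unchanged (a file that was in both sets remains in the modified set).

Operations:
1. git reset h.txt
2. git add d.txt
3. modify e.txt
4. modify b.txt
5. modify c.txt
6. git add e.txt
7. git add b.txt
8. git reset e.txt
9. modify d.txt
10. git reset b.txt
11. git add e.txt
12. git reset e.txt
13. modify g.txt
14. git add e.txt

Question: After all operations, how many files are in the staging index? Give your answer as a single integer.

After op 1 (git reset h.txt): modified={none} staged={none}
After op 2 (git add d.txt): modified={none} staged={none}
After op 3 (modify e.txt): modified={e.txt} staged={none}
After op 4 (modify b.txt): modified={b.txt, e.txt} staged={none}
After op 5 (modify c.txt): modified={b.txt, c.txt, e.txt} staged={none}
After op 6 (git add e.txt): modified={b.txt, c.txt} staged={e.txt}
After op 7 (git add b.txt): modified={c.txt} staged={b.txt, e.txt}
After op 8 (git reset e.txt): modified={c.txt, e.txt} staged={b.txt}
After op 9 (modify d.txt): modified={c.txt, d.txt, e.txt} staged={b.txt}
After op 10 (git reset b.txt): modified={b.txt, c.txt, d.txt, e.txt} staged={none}
After op 11 (git add e.txt): modified={b.txt, c.txt, d.txt} staged={e.txt}
After op 12 (git reset e.txt): modified={b.txt, c.txt, d.txt, e.txt} staged={none}
After op 13 (modify g.txt): modified={b.txt, c.txt, d.txt, e.txt, g.txt} staged={none}
After op 14 (git add e.txt): modified={b.txt, c.txt, d.txt, g.txt} staged={e.txt}
Final staged set: {e.txt} -> count=1

Answer: 1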